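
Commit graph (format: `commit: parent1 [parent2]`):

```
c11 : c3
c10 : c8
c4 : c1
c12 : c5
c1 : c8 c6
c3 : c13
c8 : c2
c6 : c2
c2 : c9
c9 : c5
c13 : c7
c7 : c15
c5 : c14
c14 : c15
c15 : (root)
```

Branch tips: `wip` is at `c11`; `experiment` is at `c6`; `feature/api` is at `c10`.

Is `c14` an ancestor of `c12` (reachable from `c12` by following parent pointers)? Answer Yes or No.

Ancestors of c12 (commits reachable by following parents): {c12, c14, c15, c5}.
c14 is in that set, so it is an ancestor of c12.

Yes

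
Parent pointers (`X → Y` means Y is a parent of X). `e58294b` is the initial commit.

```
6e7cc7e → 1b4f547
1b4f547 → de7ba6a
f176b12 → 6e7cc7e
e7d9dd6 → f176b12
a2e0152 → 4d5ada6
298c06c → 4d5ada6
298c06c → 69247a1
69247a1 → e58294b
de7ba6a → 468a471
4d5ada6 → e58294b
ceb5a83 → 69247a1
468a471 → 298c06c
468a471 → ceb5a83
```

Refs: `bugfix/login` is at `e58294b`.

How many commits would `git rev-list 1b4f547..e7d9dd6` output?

Reachable from e7d9dd6: {1b4f547, 298c06c, 468a471, 4d5ada6, 69247a1, 6e7cc7e, ceb5a83, de7ba6a, e58294b, e7d9dd6, f176b12}.
Reachable from 1b4f547: {1b4f547, 298c06c, 468a471, 4d5ada6, 69247a1, ceb5a83, de7ba6a, e58294b}.
In e7d9dd6's history but not 1b4f547's: {6e7cc7e, e7d9dd6, f176b12} — 3 commits.

3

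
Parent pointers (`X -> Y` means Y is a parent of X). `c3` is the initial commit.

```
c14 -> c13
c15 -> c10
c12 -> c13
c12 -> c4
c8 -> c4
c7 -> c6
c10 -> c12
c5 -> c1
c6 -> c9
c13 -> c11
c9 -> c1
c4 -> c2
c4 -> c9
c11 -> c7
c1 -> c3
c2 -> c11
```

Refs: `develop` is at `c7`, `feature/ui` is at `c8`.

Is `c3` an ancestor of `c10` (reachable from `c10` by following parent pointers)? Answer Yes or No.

Yes

Ancestors of c10 (commits reachable by following parents): {c1, c10, c11, c12, c13, c2, c3, c4, c6, c7, c9}.
c3 is in that set, so it is an ancestor of c10.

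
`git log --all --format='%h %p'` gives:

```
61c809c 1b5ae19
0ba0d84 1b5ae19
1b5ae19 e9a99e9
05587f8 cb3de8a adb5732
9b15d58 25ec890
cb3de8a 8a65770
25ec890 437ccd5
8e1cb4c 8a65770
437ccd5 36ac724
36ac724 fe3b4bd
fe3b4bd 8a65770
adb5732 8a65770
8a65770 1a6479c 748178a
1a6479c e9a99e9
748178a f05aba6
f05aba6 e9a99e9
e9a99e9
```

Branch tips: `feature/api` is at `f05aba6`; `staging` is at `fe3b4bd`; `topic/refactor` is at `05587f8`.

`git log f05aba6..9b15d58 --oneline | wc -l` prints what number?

Reachable from 9b15d58: {1a6479c, 25ec890, 36ac724, 437ccd5, 748178a, 8a65770, 9b15d58, e9a99e9, f05aba6, fe3b4bd}.
Reachable from f05aba6: {e9a99e9, f05aba6}.
In 9b15d58's history but not f05aba6's: {1a6479c, 25ec890, 36ac724, 437ccd5, 748178a, 8a65770, 9b15d58, fe3b4bd} — 8 commits.

8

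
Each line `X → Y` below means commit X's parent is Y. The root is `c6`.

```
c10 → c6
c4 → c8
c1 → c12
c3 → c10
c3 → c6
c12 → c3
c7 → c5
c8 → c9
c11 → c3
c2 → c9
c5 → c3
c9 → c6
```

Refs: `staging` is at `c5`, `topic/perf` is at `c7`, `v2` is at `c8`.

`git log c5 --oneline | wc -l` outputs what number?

Walking parent pointers from c5: reachable set = {c10, c3, c5, c6}.
That is 4 commits.

4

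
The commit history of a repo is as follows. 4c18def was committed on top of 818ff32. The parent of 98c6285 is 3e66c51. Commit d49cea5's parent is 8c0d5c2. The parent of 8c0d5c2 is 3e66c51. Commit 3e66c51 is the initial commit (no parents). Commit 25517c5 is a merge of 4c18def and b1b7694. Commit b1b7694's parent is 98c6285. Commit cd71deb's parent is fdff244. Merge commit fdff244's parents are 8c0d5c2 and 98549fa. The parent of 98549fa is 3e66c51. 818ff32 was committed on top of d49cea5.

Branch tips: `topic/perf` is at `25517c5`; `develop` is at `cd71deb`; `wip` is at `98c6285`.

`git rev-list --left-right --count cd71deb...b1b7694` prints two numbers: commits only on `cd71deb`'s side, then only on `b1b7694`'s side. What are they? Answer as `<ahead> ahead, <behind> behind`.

4 ahead, 2 behind

Reachable from cd71deb: {3e66c51, 8c0d5c2, 98549fa, cd71deb, fdff244}.
Reachable from b1b7694: {3e66c51, 98c6285, b1b7694}.
Only in cd71deb's history (ahead): {8c0d5c2, 98549fa, cd71deb, fdff244} — 4.
Only in b1b7694's history (behind): {98c6285, b1b7694} — 2.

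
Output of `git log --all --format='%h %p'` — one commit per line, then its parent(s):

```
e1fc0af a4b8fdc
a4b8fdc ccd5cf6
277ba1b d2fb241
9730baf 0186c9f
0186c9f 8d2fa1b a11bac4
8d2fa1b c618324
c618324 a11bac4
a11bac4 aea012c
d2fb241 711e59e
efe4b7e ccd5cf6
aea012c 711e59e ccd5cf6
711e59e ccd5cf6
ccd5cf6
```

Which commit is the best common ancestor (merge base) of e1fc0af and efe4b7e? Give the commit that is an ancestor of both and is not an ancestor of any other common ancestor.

ccd5cf6

Ancestors of e1fc0af: {a4b8fdc, ccd5cf6, e1fc0af}.
Ancestors of efe4b7e: {ccd5cf6, efe4b7e}.
Common ancestors: {ccd5cf6}.
The only common ancestor is ccd5cf6, so it is the merge base.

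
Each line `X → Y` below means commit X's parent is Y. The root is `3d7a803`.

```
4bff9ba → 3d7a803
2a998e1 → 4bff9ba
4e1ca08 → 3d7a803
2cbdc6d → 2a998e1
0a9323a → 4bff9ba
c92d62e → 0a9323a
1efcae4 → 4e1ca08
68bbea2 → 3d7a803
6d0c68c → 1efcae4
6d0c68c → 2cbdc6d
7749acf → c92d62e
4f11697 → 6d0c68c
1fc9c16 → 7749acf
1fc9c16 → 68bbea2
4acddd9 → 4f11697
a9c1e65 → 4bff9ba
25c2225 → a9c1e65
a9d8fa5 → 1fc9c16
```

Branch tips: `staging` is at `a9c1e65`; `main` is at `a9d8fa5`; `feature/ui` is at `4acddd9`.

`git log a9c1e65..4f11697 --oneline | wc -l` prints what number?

Reachable from 4f11697: {1efcae4, 2a998e1, 2cbdc6d, 3d7a803, 4bff9ba, 4e1ca08, 4f11697, 6d0c68c}.
Reachable from a9c1e65: {3d7a803, 4bff9ba, a9c1e65}.
In 4f11697's history but not a9c1e65's: {1efcae4, 2a998e1, 2cbdc6d, 4e1ca08, 4f11697, 6d0c68c} — 6 commits.

6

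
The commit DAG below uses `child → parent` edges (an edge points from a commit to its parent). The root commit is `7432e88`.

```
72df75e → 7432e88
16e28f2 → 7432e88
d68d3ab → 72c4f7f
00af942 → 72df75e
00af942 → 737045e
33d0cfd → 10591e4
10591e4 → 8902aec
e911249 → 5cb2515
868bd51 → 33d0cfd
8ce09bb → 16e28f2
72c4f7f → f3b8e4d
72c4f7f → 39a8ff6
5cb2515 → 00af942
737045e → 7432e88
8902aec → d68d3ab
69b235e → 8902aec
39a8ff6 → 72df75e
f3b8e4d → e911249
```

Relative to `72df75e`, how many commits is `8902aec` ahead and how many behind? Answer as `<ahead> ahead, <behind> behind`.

9 ahead, 0 behind

Reachable from 8902aec: {00af942, 39a8ff6, 5cb2515, 72c4f7f, 72df75e, 737045e, 7432e88, 8902aec, d68d3ab, e911249, f3b8e4d}.
Reachable from 72df75e: {72df75e, 7432e88}.
Only in 8902aec's history (ahead): {00af942, 39a8ff6, 5cb2515, 72c4f7f, 737045e, 8902aec, d68d3ab, e911249, f3b8e4d} — 9.
Only in 72df75e's history (behind): {} — 0.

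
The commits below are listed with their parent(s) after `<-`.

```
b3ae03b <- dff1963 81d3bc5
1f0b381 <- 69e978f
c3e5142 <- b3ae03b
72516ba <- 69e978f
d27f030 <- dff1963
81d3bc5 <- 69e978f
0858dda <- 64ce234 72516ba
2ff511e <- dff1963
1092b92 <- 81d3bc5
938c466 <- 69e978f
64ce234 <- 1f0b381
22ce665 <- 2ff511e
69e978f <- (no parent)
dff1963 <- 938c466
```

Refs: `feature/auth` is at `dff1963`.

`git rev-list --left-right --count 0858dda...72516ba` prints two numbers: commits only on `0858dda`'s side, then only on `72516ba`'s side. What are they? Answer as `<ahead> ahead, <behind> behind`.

Reachable from 0858dda: {0858dda, 1f0b381, 64ce234, 69e978f, 72516ba}.
Reachable from 72516ba: {69e978f, 72516ba}.
Only in 0858dda's history (ahead): {0858dda, 1f0b381, 64ce234} — 3.
Only in 72516ba's history (behind): {} — 0.

3 ahead, 0 behind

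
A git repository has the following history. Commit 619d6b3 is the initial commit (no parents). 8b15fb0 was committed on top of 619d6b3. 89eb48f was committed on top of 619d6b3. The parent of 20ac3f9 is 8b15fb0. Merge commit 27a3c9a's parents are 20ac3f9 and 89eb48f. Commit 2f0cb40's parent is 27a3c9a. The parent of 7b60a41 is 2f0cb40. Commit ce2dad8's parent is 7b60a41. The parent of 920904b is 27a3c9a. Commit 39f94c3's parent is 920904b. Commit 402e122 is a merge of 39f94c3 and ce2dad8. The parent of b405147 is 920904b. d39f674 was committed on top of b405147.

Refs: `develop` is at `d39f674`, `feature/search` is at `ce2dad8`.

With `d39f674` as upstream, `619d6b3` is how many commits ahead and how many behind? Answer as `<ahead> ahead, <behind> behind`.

Reachable from 619d6b3: {619d6b3}.
Reachable from d39f674: {20ac3f9, 27a3c9a, 619d6b3, 89eb48f, 8b15fb0, 920904b, b405147, d39f674}.
Only in 619d6b3's history (ahead): {} — 0.
Only in d39f674's history (behind): {20ac3f9, 27a3c9a, 89eb48f, 8b15fb0, 920904b, b405147, d39f674} — 7.

0 ahead, 7 behind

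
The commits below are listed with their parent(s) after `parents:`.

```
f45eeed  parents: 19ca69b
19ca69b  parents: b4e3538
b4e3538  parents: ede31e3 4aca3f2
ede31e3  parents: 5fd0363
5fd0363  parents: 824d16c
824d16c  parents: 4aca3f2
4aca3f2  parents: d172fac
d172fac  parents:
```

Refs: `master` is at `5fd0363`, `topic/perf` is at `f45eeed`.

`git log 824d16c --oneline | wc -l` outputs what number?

3

Walking parent pointers from 824d16c: reachable set = {4aca3f2, 824d16c, d172fac}.
That is 3 commits.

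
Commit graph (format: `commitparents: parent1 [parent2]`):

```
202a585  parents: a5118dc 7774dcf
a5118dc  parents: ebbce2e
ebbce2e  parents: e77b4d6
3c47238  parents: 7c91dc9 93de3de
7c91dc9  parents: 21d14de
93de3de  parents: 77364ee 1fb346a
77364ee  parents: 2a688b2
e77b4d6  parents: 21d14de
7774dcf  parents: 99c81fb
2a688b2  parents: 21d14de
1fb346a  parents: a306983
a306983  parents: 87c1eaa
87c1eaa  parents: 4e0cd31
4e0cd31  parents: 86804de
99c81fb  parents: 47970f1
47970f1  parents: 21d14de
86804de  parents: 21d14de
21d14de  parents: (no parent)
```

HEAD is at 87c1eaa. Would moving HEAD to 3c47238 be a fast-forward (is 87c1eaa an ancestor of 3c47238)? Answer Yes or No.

Yes

A fast-forward from 87c1eaa to 3c47238 is possible iff 87c1eaa is an ancestor of 3c47238.
Ancestors of 3c47238: {1fb346a, 21d14de, 2a688b2, 3c47238, 4e0cd31, 77364ee, 7c91dc9, 86804de, 87c1eaa, 93de3de, a306983}.
87c1eaa is among them, so fast-forward is possible.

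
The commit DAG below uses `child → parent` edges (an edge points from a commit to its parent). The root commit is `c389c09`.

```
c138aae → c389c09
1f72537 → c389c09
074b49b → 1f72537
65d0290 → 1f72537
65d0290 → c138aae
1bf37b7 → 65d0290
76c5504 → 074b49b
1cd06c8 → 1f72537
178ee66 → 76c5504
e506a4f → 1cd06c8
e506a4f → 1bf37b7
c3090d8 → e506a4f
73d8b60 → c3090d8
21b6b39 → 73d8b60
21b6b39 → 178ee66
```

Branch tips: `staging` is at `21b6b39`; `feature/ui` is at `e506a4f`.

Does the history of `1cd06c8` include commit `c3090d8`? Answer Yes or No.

Ancestors of 1cd06c8: {1cd06c8, 1f72537, c389c09}.
c3090d8 is not in that set, so it is not an ancestor of 1cd06c8.

No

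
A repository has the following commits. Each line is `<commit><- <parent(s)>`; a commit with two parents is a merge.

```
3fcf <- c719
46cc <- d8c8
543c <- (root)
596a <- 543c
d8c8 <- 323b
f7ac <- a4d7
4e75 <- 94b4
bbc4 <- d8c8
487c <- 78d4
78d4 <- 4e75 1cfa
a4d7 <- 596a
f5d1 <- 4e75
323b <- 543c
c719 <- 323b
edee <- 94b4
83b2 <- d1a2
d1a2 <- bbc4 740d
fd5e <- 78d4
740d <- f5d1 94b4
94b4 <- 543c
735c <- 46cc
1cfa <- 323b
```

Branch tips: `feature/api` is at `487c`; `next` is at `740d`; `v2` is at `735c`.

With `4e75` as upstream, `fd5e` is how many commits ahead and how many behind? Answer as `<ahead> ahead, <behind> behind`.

Reachable from fd5e: {1cfa, 323b, 4e75, 543c, 78d4, 94b4, fd5e}.
Reachable from 4e75: {4e75, 543c, 94b4}.
Only in fd5e's history (ahead): {1cfa, 323b, 78d4, fd5e} — 4.
Only in 4e75's history (behind): {} — 0.

4 ahead, 0 behind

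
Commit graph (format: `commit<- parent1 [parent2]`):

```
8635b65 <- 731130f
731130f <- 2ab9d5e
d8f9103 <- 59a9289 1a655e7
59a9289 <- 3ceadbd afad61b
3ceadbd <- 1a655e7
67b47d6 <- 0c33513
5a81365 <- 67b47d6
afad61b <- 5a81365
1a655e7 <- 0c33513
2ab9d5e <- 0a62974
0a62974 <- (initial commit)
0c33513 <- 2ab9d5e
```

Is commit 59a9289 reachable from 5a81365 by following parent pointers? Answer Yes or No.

Ancestors of 5a81365: {0a62974, 0c33513, 2ab9d5e, 5a81365, 67b47d6}.
59a9289 is not in that set, so it is not an ancestor of 5a81365.

No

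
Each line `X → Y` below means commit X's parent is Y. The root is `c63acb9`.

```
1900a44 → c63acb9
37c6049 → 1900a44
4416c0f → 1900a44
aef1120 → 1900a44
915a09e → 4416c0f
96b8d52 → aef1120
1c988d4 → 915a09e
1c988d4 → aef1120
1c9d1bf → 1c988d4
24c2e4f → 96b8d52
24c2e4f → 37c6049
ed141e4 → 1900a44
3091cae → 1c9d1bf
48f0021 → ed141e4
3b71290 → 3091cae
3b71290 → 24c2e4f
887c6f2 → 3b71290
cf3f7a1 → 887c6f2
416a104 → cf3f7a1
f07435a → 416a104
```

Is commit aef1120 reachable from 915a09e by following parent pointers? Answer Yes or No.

No

Ancestors of 915a09e: {1900a44, 4416c0f, 915a09e, c63acb9}.
aef1120 is not in that set, so it is not an ancestor of 915a09e.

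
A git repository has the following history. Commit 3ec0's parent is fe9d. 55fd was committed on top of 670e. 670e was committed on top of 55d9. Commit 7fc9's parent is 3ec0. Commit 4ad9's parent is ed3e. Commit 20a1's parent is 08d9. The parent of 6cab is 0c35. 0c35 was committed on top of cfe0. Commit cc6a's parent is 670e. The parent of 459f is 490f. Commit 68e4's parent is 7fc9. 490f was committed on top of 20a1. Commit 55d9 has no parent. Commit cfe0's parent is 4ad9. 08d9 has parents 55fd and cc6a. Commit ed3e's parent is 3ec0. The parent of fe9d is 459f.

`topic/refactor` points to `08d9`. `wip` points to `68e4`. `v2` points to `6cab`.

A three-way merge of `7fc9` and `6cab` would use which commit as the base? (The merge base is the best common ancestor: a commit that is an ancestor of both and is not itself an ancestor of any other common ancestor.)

3ec0

Ancestors of 7fc9: {08d9, 20a1, 3ec0, 459f, 490f, 55d9, 55fd, 670e, 7fc9, cc6a, fe9d}.
Ancestors of 6cab: {08d9, 0c35, 20a1, 3ec0, 459f, 490f, 4ad9, 55d9, 55fd, 670e, 6cab, cc6a, cfe0, ed3e, fe9d}.
Common ancestors: {08d9, 20a1, 3ec0, 459f, 490f, 55d9, 55fd, 670e, cc6a, fe9d}.
Among these, 3ec0 is not an ancestor of any other common ancestor — it is the merge base.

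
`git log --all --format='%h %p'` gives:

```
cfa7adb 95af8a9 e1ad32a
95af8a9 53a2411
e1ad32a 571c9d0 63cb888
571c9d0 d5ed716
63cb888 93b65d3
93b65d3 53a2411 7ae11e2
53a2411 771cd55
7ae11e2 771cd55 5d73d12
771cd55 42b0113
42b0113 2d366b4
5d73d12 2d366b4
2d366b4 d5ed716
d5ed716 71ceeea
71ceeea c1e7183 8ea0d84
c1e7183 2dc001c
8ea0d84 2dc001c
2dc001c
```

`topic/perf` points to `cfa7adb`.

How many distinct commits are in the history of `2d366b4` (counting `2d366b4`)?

Walking parent pointers from 2d366b4: reachable set = {2d366b4, 2dc001c, 71ceeea, 8ea0d84, c1e7183, d5ed716}.
That is 6 commits.

6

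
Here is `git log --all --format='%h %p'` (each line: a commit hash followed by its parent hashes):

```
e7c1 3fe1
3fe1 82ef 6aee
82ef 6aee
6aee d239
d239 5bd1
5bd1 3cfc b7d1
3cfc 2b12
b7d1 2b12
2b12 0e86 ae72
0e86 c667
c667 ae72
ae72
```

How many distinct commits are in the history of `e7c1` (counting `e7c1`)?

Walking parent pointers from e7c1: reachable set = {0e86, 2b12, 3cfc, 3fe1, 5bd1, 6aee, 82ef, ae72, b7d1, c667, d239, e7c1}.
That is 12 commits.

12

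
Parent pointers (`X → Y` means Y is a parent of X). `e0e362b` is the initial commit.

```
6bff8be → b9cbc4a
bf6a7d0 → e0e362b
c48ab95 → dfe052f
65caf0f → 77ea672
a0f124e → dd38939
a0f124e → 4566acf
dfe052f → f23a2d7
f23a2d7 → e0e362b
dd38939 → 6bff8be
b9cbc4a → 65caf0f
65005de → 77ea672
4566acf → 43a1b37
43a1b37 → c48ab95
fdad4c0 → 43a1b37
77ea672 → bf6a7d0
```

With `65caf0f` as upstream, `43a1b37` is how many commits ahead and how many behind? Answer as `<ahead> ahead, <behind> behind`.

4 ahead, 3 behind

Reachable from 43a1b37: {43a1b37, c48ab95, dfe052f, e0e362b, f23a2d7}.
Reachable from 65caf0f: {65caf0f, 77ea672, bf6a7d0, e0e362b}.
Only in 43a1b37's history (ahead): {43a1b37, c48ab95, dfe052f, f23a2d7} — 4.
Only in 65caf0f's history (behind): {65caf0f, 77ea672, bf6a7d0} — 3.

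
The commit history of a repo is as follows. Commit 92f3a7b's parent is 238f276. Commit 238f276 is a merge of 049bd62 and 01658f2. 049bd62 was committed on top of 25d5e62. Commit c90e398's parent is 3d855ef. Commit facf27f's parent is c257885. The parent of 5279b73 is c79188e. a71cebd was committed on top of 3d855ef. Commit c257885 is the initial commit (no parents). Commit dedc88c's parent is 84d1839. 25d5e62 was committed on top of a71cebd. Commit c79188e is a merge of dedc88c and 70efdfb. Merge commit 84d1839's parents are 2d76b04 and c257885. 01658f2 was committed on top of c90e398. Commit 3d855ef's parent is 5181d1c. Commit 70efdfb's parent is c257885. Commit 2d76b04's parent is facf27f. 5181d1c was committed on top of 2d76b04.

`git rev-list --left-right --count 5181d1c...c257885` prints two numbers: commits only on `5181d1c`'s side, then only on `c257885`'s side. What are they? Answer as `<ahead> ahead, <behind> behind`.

Reachable from 5181d1c: {2d76b04, 5181d1c, c257885, facf27f}.
Reachable from c257885: {c257885}.
Only in 5181d1c's history (ahead): {2d76b04, 5181d1c, facf27f} — 3.
Only in c257885's history (behind): {} — 0.

3 ahead, 0 behind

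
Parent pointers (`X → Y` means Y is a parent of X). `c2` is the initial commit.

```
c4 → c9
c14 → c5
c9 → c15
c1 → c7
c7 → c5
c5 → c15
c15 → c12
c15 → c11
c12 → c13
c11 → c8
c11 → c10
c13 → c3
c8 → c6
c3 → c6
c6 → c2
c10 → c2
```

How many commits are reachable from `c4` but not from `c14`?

2

Reachable from c4: {c10, c11, c12, c13, c15, c2, c3, c4, c6, c8, c9}.
Reachable from c14: {c10, c11, c12, c13, c14, c15, c2, c3, c5, c6, c8}.
In c4's history but not c14's: {c4, c9} — 2 commits.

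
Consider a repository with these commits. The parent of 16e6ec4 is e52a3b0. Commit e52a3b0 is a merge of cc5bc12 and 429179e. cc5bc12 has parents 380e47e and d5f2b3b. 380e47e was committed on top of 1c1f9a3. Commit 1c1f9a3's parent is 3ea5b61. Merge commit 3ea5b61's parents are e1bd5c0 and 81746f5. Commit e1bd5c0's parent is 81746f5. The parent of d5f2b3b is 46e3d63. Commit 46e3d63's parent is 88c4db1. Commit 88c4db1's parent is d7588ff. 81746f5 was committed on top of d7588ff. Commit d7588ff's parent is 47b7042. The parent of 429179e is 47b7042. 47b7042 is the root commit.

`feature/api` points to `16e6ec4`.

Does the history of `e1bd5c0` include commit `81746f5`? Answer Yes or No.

Yes

Ancestors of e1bd5c0 (commits reachable by following parents): {47b7042, 81746f5, d7588ff, e1bd5c0}.
81746f5 is in that set, so it is an ancestor of e1bd5c0.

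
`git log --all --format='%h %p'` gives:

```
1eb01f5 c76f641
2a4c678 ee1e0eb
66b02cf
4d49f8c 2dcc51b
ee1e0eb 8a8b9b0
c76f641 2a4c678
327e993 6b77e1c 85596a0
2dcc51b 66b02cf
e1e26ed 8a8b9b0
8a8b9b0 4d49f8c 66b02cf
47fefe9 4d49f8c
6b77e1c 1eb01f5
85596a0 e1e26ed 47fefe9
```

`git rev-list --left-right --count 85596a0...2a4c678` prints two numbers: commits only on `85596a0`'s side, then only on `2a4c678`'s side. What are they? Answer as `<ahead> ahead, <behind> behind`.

Reachable from 85596a0: {2dcc51b, 47fefe9, 4d49f8c, 66b02cf, 85596a0, 8a8b9b0, e1e26ed}.
Reachable from 2a4c678: {2a4c678, 2dcc51b, 4d49f8c, 66b02cf, 8a8b9b0, ee1e0eb}.
Only in 85596a0's history (ahead): {47fefe9, 85596a0, e1e26ed} — 3.
Only in 2a4c678's history (behind): {2a4c678, ee1e0eb} — 2.

3 ahead, 2 behind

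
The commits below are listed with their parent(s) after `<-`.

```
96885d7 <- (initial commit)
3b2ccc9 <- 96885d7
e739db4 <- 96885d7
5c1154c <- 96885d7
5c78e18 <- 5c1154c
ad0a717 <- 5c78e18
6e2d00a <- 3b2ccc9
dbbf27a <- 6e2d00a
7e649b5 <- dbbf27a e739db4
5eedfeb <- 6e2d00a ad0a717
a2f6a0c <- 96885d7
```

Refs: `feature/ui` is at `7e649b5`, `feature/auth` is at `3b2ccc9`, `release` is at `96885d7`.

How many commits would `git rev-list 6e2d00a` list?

3

Walking parent pointers from 6e2d00a: reachable set = {3b2ccc9, 6e2d00a, 96885d7}.
That is 3 commits.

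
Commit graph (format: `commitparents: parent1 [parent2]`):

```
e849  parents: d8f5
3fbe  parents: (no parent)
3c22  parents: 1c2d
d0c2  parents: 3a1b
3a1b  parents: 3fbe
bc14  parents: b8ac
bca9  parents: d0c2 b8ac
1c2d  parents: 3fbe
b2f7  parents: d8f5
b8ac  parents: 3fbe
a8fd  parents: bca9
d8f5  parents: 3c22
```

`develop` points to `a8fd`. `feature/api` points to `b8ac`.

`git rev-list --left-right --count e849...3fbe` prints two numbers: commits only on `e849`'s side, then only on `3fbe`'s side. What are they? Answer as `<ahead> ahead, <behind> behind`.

4 ahead, 0 behind

Reachable from e849: {1c2d, 3c22, 3fbe, d8f5, e849}.
Reachable from 3fbe: {3fbe}.
Only in e849's history (ahead): {1c2d, 3c22, d8f5, e849} — 4.
Only in 3fbe's history (behind): {} — 0.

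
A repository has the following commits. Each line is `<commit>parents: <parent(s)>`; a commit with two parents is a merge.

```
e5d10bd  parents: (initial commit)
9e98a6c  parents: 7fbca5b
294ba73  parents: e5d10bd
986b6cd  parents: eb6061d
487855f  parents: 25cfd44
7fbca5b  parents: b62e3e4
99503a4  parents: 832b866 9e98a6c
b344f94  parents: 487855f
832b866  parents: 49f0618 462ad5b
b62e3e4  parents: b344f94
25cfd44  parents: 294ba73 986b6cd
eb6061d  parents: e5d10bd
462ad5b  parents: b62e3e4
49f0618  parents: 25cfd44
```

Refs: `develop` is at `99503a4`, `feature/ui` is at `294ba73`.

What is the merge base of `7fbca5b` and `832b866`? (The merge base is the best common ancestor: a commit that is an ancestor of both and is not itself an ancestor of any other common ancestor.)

Ancestors of 7fbca5b: {25cfd44, 294ba73, 487855f, 7fbca5b, 986b6cd, b344f94, b62e3e4, e5d10bd, eb6061d}.
Ancestors of 832b866: {25cfd44, 294ba73, 462ad5b, 487855f, 49f0618, 832b866, 986b6cd, b344f94, b62e3e4, e5d10bd, eb6061d}.
Common ancestors: {25cfd44, 294ba73, 487855f, 986b6cd, b344f94, b62e3e4, e5d10bd, eb6061d}.
Among these, b62e3e4 is not an ancestor of any other common ancestor — it is the merge base.

b62e3e4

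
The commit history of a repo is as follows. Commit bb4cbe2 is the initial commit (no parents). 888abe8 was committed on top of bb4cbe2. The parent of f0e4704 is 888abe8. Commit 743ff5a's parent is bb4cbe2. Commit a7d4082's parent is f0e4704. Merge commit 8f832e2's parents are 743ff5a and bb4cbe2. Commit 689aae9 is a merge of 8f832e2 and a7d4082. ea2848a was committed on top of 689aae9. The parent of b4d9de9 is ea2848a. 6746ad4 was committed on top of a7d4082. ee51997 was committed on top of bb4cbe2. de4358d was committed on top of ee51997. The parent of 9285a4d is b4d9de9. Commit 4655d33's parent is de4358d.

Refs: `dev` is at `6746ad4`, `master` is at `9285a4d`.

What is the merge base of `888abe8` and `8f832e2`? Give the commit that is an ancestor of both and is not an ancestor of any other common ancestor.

Ancestors of 888abe8: {888abe8, bb4cbe2}.
Ancestors of 8f832e2: {743ff5a, 8f832e2, bb4cbe2}.
Common ancestors: {bb4cbe2}.
The only common ancestor is bb4cbe2, so it is the merge base.

bb4cbe2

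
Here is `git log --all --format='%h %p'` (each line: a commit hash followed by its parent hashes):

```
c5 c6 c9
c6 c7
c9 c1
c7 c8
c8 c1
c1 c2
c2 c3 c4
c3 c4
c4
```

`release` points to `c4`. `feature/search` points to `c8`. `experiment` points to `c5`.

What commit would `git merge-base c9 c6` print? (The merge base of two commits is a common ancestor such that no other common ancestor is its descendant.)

c1

Ancestors of c9: {c1, c2, c3, c4, c9}.
Ancestors of c6: {c1, c2, c3, c4, c6, c7, c8}.
Common ancestors: {c1, c2, c3, c4}.
Among these, c1 is not an ancestor of any other common ancestor — it is the merge base.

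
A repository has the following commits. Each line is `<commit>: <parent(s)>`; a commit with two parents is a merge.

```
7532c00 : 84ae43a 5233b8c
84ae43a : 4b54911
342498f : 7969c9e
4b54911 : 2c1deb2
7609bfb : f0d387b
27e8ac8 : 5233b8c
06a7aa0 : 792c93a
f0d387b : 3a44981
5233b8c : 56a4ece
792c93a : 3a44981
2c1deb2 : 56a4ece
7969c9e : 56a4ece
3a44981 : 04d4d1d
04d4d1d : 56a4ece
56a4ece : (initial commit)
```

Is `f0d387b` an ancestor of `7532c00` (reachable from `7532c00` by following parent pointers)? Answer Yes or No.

Ancestors of 7532c00: {2c1deb2, 4b54911, 5233b8c, 56a4ece, 7532c00, 84ae43a}.
f0d387b is not in that set, so it is not an ancestor of 7532c00.

No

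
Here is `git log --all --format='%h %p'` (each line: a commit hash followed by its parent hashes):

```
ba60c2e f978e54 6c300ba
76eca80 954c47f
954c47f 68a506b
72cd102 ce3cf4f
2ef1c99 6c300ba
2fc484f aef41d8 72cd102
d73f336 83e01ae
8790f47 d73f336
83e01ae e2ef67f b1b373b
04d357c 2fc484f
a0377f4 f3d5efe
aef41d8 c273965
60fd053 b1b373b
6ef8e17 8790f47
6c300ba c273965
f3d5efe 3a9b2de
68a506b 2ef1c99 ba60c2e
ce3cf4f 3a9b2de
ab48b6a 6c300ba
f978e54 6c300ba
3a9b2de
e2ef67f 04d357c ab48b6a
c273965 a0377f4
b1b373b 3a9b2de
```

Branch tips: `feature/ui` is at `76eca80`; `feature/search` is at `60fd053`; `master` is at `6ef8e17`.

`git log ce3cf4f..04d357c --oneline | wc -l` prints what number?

7

Reachable from 04d357c: {04d357c, 2fc484f, 3a9b2de, 72cd102, a0377f4, aef41d8, c273965, ce3cf4f, f3d5efe}.
Reachable from ce3cf4f: {3a9b2de, ce3cf4f}.
In 04d357c's history but not ce3cf4f's: {04d357c, 2fc484f, 72cd102, a0377f4, aef41d8, c273965, f3d5efe} — 7 commits.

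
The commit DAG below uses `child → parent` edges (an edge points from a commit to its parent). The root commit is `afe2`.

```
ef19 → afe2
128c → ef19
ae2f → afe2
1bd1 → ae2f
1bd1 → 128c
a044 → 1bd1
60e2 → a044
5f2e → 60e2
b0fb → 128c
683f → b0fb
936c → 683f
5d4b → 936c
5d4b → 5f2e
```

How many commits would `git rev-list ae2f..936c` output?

5

Reachable from 936c: {128c, 683f, 936c, afe2, b0fb, ef19}.
Reachable from ae2f: {ae2f, afe2}.
In 936c's history but not ae2f's: {128c, 683f, 936c, b0fb, ef19} — 5 commits.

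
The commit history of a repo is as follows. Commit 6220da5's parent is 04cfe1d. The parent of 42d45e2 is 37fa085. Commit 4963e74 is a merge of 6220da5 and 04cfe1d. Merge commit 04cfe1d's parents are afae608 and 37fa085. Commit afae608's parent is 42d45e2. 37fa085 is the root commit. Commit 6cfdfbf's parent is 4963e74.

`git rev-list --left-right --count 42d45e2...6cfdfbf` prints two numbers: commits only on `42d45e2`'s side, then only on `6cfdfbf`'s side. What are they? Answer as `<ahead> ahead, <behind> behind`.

0 ahead, 5 behind

Reachable from 42d45e2: {37fa085, 42d45e2}.
Reachable from 6cfdfbf: {04cfe1d, 37fa085, 42d45e2, 4963e74, 6220da5, 6cfdfbf, afae608}.
Only in 42d45e2's history (ahead): {} — 0.
Only in 6cfdfbf's history (behind): {04cfe1d, 4963e74, 6220da5, 6cfdfbf, afae608} — 5.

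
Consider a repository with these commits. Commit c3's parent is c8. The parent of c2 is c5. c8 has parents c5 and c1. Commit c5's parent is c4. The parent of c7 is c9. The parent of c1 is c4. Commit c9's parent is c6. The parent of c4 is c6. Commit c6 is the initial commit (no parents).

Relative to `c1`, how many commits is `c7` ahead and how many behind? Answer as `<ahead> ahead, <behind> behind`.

2 ahead, 2 behind

Reachable from c7: {c6, c7, c9}.
Reachable from c1: {c1, c4, c6}.
Only in c7's history (ahead): {c7, c9} — 2.
Only in c1's history (behind): {c1, c4} — 2.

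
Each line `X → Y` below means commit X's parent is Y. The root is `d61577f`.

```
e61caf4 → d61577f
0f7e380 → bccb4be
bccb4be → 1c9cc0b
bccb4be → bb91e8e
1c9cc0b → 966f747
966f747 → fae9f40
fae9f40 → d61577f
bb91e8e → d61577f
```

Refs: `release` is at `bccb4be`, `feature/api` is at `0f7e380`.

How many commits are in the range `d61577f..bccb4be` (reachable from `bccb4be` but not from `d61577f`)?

5

Reachable from bccb4be: {1c9cc0b, 966f747, bb91e8e, bccb4be, d61577f, fae9f40}.
Reachable from d61577f: {d61577f}.
In bccb4be's history but not d61577f's: {1c9cc0b, 966f747, bb91e8e, bccb4be, fae9f40} — 5 commits.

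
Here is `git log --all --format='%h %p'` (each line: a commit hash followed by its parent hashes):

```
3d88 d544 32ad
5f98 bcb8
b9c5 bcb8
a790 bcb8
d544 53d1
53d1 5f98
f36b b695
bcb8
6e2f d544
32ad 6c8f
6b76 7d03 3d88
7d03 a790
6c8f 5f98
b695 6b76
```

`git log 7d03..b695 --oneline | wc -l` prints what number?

8

Reachable from b695: {32ad, 3d88, 53d1, 5f98, 6b76, 6c8f, 7d03, a790, b695, bcb8, d544}.
Reachable from 7d03: {7d03, a790, bcb8}.
In b695's history but not 7d03's: {32ad, 3d88, 53d1, 5f98, 6b76, 6c8f, b695, d544} — 8 commits.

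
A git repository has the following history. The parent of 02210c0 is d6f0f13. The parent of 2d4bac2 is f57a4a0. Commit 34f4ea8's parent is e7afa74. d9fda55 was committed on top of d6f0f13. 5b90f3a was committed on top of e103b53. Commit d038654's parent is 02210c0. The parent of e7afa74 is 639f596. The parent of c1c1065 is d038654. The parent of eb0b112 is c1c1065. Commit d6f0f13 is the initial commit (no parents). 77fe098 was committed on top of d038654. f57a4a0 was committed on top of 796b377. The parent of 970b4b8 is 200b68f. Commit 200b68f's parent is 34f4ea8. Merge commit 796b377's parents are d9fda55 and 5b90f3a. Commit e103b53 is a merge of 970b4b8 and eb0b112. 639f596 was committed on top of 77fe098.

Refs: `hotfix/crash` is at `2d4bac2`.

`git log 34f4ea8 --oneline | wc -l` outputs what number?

7

Walking parent pointers from 34f4ea8: reachable set = {02210c0, 34f4ea8, 639f596, 77fe098, d038654, d6f0f13, e7afa74}.
That is 7 commits.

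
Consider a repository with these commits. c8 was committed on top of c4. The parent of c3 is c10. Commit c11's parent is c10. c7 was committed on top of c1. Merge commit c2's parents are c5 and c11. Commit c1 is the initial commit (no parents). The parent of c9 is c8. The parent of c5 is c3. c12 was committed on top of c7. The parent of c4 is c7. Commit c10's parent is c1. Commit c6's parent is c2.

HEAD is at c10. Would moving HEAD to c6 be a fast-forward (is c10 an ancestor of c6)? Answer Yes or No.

Yes

A fast-forward from c10 to c6 is possible iff c10 is an ancestor of c6.
Ancestors of c6: {c1, c10, c11, c2, c3, c5, c6}.
c10 is among them, so fast-forward is possible.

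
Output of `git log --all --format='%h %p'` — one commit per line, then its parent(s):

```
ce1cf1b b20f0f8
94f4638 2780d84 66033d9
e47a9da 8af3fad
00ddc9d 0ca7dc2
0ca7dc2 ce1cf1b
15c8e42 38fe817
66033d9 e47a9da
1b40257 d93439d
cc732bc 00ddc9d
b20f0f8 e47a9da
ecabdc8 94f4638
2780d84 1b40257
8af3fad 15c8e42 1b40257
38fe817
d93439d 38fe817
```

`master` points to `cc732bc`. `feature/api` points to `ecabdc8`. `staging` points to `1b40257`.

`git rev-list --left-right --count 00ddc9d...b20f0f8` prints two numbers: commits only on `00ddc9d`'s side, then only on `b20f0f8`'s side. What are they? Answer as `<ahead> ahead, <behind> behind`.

Reachable from 00ddc9d: {00ddc9d, 0ca7dc2, 15c8e42, 1b40257, 38fe817, 8af3fad, b20f0f8, ce1cf1b, d93439d, e47a9da}.
Reachable from b20f0f8: {15c8e42, 1b40257, 38fe817, 8af3fad, b20f0f8, d93439d, e47a9da}.
Only in 00ddc9d's history (ahead): {00ddc9d, 0ca7dc2, ce1cf1b} — 3.
Only in b20f0f8's history (behind): {} — 0.

3 ahead, 0 behind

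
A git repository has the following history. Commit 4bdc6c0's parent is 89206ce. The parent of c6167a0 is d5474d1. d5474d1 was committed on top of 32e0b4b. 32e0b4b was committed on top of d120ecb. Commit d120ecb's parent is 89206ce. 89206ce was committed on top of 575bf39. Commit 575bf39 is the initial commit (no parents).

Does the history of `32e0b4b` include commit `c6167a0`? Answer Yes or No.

No

Ancestors of 32e0b4b: {32e0b4b, 575bf39, 89206ce, d120ecb}.
c6167a0 is not in that set, so it is not an ancestor of 32e0b4b.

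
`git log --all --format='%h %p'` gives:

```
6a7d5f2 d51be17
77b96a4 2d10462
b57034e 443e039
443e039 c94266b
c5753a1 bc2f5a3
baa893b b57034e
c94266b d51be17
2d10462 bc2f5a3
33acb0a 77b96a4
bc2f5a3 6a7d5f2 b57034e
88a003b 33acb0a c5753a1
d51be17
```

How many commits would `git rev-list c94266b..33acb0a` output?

Reachable from 33acb0a: {2d10462, 33acb0a, 443e039, 6a7d5f2, 77b96a4, b57034e, bc2f5a3, c94266b, d51be17}.
Reachable from c94266b: {c94266b, d51be17}.
In 33acb0a's history but not c94266b's: {2d10462, 33acb0a, 443e039, 6a7d5f2, 77b96a4, b57034e, bc2f5a3} — 7 commits.

7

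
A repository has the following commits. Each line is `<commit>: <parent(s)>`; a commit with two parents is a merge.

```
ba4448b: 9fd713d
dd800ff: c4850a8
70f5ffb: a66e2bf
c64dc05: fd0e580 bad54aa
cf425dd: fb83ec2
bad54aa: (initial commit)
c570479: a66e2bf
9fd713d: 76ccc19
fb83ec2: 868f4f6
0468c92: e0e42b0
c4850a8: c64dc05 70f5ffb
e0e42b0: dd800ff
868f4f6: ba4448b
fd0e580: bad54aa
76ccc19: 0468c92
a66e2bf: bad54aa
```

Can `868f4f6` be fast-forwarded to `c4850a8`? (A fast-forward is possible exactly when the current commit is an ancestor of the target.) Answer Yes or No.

A fast-forward from 868f4f6 to c4850a8 is possible iff 868f4f6 is an ancestor of c4850a8.
Ancestors of c4850a8: {70f5ffb, a66e2bf, bad54aa, c4850a8, c64dc05, fd0e580}.
868f4f6 is not among them, so fast-forward is not possible.

No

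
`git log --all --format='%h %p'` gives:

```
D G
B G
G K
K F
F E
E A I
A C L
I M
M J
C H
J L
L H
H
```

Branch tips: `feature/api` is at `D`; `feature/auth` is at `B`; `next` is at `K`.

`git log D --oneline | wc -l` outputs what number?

Walking parent pointers from D: reachable set = {A, C, D, E, F, G, H, I, J, K, L, M}.
That is 12 commits.

12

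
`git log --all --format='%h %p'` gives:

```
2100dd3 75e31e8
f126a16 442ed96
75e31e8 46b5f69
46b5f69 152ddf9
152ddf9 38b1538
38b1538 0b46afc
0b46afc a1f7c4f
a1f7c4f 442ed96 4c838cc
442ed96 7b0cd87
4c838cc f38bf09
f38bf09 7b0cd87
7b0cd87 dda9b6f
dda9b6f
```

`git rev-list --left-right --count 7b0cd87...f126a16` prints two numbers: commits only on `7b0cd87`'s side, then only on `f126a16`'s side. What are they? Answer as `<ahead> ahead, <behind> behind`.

Reachable from 7b0cd87: {7b0cd87, dda9b6f}.
Reachable from f126a16: {442ed96, 7b0cd87, dda9b6f, f126a16}.
Only in 7b0cd87's history (ahead): {} — 0.
Only in f126a16's history (behind): {442ed96, f126a16} — 2.

0 ahead, 2 behind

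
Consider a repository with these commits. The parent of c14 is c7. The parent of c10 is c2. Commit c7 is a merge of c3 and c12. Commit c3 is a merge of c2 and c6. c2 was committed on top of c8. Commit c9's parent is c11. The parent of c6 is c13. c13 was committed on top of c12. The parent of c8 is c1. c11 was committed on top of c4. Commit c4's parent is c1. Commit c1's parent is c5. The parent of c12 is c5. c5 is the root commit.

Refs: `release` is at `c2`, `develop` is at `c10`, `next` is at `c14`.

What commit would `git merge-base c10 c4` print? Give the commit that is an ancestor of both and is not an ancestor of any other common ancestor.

c1

Ancestors of c10: {c1, c10, c2, c5, c8}.
Ancestors of c4: {c1, c4, c5}.
Common ancestors: {c1, c5}.
Among these, c1 is not an ancestor of any other common ancestor — it is the merge base.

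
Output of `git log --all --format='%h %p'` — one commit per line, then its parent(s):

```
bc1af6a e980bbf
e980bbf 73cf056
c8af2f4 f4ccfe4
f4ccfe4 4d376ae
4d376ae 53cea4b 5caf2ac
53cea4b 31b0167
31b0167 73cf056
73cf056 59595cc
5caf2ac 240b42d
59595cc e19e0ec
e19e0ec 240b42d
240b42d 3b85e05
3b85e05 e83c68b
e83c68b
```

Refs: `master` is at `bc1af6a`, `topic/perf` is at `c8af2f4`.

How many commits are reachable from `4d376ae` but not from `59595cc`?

5

Reachable from 4d376ae: {240b42d, 31b0167, 3b85e05, 4d376ae, 53cea4b, 59595cc, 5caf2ac, 73cf056, e19e0ec, e83c68b}.
Reachable from 59595cc: {240b42d, 3b85e05, 59595cc, e19e0ec, e83c68b}.
In 4d376ae's history but not 59595cc's: {31b0167, 4d376ae, 53cea4b, 5caf2ac, 73cf056} — 5 commits.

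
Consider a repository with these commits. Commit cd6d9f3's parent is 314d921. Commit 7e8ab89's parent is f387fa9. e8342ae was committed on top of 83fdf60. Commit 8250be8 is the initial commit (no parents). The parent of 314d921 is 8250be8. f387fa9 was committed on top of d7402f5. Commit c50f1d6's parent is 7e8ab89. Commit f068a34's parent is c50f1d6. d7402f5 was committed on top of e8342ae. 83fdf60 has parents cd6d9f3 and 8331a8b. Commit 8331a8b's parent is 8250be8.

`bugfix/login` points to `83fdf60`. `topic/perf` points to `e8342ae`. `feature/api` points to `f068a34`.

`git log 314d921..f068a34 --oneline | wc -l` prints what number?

Reachable from f068a34: {314d921, 7e8ab89, 8250be8, 8331a8b, 83fdf60, c50f1d6, cd6d9f3, d7402f5, e8342ae, f068a34, f387fa9}.
Reachable from 314d921: {314d921, 8250be8}.
In f068a34's history but not 314d921's: {7e8ab89, 8331a8b, 83fdf60, c50f1d6, cd6d9f3, d7402f5, e8342ae, f068a34, f387fa9} — 9 commits.

9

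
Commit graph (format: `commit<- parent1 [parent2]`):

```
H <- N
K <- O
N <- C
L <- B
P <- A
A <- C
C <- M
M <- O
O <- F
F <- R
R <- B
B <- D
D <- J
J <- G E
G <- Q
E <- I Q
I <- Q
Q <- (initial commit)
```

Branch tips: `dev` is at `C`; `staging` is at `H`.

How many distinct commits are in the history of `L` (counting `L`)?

8

Walking parent pointers from L: reachable set = {B, D, E, G, I, J, L, Q}.
That is 8 commits.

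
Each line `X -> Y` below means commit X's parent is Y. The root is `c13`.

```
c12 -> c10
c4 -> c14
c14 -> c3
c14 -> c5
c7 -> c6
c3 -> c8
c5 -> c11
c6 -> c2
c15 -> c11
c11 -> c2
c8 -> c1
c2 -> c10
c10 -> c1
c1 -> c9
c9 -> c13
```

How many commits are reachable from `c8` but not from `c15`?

1

Reachable from c8: {c1, c13, c8, c9}.
Reachable from c15: {c1, c10, c11, c13, c15, c2, c9}.
In c8's history but not c15's: {c8} — 1 commit.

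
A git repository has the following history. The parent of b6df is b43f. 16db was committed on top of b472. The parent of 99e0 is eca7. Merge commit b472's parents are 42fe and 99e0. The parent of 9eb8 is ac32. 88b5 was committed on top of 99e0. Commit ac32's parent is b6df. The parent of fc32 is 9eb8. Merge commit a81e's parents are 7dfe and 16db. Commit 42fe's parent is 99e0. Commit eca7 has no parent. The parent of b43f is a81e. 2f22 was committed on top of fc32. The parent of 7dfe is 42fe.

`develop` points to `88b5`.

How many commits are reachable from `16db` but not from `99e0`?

Reachable from 16db: {16db, 42fe, 99e0, b472, eca7}.
Reachable from 99e0: {99e0, eca7}.
In 16db's history but not 99e0's: {16db, 42fe, b472} — 3 commits.

3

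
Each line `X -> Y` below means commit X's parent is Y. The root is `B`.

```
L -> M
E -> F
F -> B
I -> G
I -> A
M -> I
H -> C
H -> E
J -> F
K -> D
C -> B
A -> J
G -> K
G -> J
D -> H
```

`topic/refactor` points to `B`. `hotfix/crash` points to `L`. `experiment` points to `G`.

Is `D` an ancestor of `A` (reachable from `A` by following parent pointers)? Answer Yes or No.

No

Ancestors of A: {A, B, F, J}.
D is not in that set, so it is not an ancestor of A.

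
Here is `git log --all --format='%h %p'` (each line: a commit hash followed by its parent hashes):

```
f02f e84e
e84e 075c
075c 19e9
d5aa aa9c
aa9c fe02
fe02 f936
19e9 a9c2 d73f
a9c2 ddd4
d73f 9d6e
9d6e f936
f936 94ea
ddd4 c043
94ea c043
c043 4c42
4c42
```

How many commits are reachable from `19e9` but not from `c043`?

Reachable from 19e9: {19e9, 4c42, 94ea, 9d6e, a9c2, c043, d73f, ddd4, f936}.
Reachable from c043: {4c42, c043}.
In 19e9's history but not c043's: {19e9, 94ea, 9d6e, a9c2, d73f, ddd4, f936} — 7 commits.

7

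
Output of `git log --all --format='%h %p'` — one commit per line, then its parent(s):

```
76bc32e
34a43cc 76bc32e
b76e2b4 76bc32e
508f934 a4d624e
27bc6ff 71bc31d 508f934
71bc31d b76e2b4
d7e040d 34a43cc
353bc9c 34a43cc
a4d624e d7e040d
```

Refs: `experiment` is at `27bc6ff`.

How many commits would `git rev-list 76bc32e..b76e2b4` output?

1

Reachable from b76e2b4: {76bc32e, b76e2b4}.
Reachable from 76bc32e: {76bc32e}.
In b76e2b4's history but not 76bc32e's: {b76e2b4} — 1 commit.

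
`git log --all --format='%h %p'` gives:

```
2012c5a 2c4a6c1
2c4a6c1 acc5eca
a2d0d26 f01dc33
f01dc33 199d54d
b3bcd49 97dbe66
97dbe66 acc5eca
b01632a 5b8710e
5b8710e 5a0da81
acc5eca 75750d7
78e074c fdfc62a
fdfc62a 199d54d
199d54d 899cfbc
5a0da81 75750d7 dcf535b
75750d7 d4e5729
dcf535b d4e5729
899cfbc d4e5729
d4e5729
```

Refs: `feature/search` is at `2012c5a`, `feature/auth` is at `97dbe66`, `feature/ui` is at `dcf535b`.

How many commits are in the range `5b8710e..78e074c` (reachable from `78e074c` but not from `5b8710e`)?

Reachable from 78e074c: {199d54d, 78e074c, 899cfbc, d4e5729, fdfc62a}.
Reachable from 5b8710e: {5a0da81, 5b8710e, 75750d7, d4e5729, dcf535b}.
In 78e074c's history but not 5b8710e's: {199d54d, 78e074c, 899cfbc, fdfc62a} — 4 commits.

4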